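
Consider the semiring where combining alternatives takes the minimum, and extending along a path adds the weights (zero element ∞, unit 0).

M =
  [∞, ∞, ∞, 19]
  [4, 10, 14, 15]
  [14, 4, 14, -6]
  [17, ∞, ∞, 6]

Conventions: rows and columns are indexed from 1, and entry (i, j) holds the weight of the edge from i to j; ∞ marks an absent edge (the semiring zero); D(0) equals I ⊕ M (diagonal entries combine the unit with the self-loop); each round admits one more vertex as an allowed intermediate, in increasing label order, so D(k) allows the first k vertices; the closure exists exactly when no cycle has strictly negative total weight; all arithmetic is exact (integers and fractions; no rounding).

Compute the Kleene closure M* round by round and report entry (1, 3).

D(0):
  [0, ∞, ∞, 19]
  [4, 0, 14, 15]
  [14, 4, 0, -6]
  [17, ∞, ∞, 0]
D(1):
  [0, ∞, ∞, 19]
  [4, 0, 14, 15]
  [14, 4, 0, -6]
  [17, ∞, ∞, 0]
D(2):
  [0, ∞, ∞, 19]
  [4, 0, 14, 15]
  [8, 4, 0, -6]
  [17, ∞, ∞, 0]
D(3):
  [0, ∞, ∞, 19]
  [4, 0, 14, 8]
  [8, 4, 0, -6]
  [17, ∞, ∞, 0]
D(4):
  [0, ∞, ∞, 19]
  [4, 0, 14, 8]
  [8, 4, 0, -6]
  [17, ∞, ∞, 0]
Answer: M*[1][3] = ∞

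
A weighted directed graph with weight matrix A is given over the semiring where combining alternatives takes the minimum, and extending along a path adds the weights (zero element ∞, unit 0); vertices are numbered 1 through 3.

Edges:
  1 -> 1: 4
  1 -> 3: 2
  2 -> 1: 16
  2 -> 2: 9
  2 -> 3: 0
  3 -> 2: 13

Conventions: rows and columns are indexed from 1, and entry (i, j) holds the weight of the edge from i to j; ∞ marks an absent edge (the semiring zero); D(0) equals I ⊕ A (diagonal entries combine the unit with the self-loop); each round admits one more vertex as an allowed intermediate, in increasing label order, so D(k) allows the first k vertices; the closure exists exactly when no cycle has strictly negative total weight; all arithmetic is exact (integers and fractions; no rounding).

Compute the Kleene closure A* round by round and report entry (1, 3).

D(0):
  [0, ∞, 2]
  [16, 0, 0]
  [∞, 13, 0]
D(1):
  [0, ∞, 2]
  [16, 0, 0]
  [∞, 13, 0]
D(2):
  [0, ∞, 2]
  [16, 0, 0]
  [29, 13, 0]
D(3):
  [0, 15, 2]
  [16, 0, 0]
  [29, 13, 0]
Answer: A*[1][3] = 2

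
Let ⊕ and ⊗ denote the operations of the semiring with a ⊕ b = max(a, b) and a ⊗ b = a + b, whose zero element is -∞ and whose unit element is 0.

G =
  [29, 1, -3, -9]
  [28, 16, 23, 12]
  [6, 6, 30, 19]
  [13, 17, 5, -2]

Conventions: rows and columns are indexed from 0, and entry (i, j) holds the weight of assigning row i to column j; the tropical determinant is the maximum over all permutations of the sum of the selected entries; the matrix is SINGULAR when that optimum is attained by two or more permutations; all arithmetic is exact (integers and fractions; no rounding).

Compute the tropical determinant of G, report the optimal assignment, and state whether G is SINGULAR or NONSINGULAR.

σ = (0, 1, 2, 3): 29 + 16 + 30 + (-2) = 73
σ = (0, 1, 3, 2): 29 + 16 + 19 + 5 = 69
σ = (0, 2, 1, 3): 29 + 23 + 6 + (-2) = 56
σ = (0, 2, 3, 1): 29 + 23 + 19 + 17 = 88
σ = (0, 3, 1, 2): 29 + 12 + 6 + 5 = 52
σ = (0, 3, 2, 1): 29 + 12 + 30 + 17 = 88
σ = (1, 0, 2, 3): 1 + 28 + 30 + (-2) = 57
σ = (1, 0, 3, 2): 1 + 28 + 19 + 5 = 53
σ = (1, 2, 0, 3): 1 + 23 + 6 + (-2) = 28
σ = (1, 2, 3, 0): 1 + 23 + 19 + 13 = 56
σ = (1, 3, 0, 2): 1 + 12 + 6 + 5 = 24
σ = (1, 3, 2, 0): 1 + 12 + 30 + 13 = 56
σ = (2, 0, 1, 3): (-3) + 28 + 6 + (-2) = 29
σ = (2, 0, 3, 1): (-3) + 28 + 19 + 17 = 61
σ = (2, 1, 0, 3): (-3) + 16 + 6 + (-2) = 17
σ = (2, 1, 3, 0): (-3) + 16 + 19 + 13 = 45
σ = (2, 3, 0, 1): (-3) + 12 + 6 + 17 = 32
σ = (2, 3, 1, 0): (-3) + 12 + 6 + 13 = 28
σ = (3, 0, 1, 2): (-9) + 28 + 6 + 5 = 30
σ = (3, 0, 2, 1): (-9) + 28 + 30 + 17 = 66
σ = (3, 1, 0, 2): (-9) + 16 + 6 + 5 = 18
σ = (3, 1, 2, 0): (-9) + 16 + 30 + 13 = 50
σ = (3, 2, 0, 1): (-9) + 23 + 6 + 17 = 37
σ = (3, 2, 1, 0): (-9) + 23 + 6 + 13 = 33
Optimal value attained by: σ = (0, 2, 3, 1).
Answer: det⊕(G) = 88; verdict: SINGULAR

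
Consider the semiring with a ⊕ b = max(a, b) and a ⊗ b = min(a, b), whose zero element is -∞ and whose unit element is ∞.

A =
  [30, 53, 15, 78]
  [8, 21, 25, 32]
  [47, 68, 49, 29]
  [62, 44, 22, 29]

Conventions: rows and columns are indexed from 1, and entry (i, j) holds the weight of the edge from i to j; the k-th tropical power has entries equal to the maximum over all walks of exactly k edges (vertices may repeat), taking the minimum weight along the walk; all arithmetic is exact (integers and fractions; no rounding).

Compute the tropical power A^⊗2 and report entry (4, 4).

A^⊗2:
  [62, 44, 25, 32]
  [32, 32, 25, 29]
  [47, 49, 49, 47]
  [30, 53, 25, 62]
Key observation: the optimum is the walk 4->1->4, with weight 62 min 78 = 62.
Optimal value attained by: walk 4->1->4.
Answer: (A^⊗2)[4][4] = 62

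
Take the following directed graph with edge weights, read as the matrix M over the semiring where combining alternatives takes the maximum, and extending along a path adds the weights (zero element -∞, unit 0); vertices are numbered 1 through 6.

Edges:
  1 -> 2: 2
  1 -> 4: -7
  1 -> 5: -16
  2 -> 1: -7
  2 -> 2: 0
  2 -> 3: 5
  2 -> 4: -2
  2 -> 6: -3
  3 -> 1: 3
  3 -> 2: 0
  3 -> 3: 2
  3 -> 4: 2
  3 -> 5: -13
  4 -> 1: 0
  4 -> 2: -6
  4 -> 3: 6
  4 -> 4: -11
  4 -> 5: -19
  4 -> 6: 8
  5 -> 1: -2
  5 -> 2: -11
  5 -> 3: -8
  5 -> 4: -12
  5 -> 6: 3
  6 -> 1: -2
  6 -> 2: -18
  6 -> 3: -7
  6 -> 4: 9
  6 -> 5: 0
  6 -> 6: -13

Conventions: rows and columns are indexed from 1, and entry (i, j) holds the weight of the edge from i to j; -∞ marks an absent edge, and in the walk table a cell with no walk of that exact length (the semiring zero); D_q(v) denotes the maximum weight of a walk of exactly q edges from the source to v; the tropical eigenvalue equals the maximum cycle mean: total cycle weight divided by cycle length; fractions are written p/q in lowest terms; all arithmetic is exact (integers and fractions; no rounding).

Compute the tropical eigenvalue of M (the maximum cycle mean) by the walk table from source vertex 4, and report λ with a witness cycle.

q=0: [-∞, -∞, -∞, 0, -∞, -∞]
q=1: [0, -6, 6, -11, -19, 8]
q=2: [9, 6, 8, 17, 8, -3]
q=3: [17, 11, 23, 10, -2, 25]
q=4: [26, 23, 25, 34, 25, 18]
q=5: [34, 28, 40, 27, 18, 42]
q=6: [43, 40, 42, 51, 42, 35]
Optimal cycle mean attained by: cycle 4->6->4, total 8 + 9, length 2.
Answer: λ = 17/2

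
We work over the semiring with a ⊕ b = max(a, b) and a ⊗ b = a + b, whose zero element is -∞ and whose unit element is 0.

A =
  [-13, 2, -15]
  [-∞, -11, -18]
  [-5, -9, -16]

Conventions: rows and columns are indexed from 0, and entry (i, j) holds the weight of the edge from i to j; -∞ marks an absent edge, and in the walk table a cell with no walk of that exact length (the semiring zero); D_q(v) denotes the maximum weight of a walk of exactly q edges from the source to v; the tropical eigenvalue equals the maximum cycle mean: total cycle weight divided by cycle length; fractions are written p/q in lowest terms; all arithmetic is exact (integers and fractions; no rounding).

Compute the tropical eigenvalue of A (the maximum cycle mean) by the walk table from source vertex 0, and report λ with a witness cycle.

q=0: [0, -∞, -∞]
q=1: [-13, 2, -15]
q=2: [-20, -9, -16]
q=3: [-21, -18, -27]
Optimal cycle mean attained by: cycle 0->1->2->0, total 2 + (-18) + (-5), length 3.
Answer: λ = -7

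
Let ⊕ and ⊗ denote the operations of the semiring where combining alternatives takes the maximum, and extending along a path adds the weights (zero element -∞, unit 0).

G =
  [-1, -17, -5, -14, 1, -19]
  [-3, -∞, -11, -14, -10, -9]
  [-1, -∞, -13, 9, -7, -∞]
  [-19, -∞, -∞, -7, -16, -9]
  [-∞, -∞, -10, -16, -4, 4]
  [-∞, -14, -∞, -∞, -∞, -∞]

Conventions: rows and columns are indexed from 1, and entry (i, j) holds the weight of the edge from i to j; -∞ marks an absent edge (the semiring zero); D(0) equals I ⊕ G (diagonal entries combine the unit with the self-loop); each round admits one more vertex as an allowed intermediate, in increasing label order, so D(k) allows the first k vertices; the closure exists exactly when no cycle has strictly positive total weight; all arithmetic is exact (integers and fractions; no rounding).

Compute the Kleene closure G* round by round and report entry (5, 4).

D(0):
  [0, -17, -5, -14, 1, -19]
  [-3, 0, -11, -14, -10, -9]
  [-1, -∞, 0, 9, -7, -∞]
  [-19, -∞, -∞, 0, -16, -9]
  [-∞, -∞, -10, -16, 0, 4]
  [-∞, -14, -∞, -∞, -∞, 0]
D(1):
  [0, -17, -5, -14, 1, -19]
  [-3, 0, -8, -14, -2, -9]
  [-1, -18, 0, 9, 0, -20]
  [-19, -36, -24, 0, -16, -9]
  [-∞, -∞, -10, -16, 0, 4]
  [-∞, -14, -∞, -∞, -∞, 0]
D(2):
  [0, -17, -5, -14, 1, -19]
  [-3, 0, -8, -14, -2, -9]
  [-1, -18, 0, 9, 0, -20]
  [-19, -36, -24, 0, -16, -9]
  [-∞, -∞, -10, -16, 0, 4]
  [-17, -14, -22, -28, -16, 0]
D(3):
  [0, -17, -5, 4, 1, -19]
  [-3, 0, -8, 1, -2, -9]
  [-1, -18, 0, 9, 0, -20]
  [-19, -36, -24, 0, -16, -9]
  [-11, -28, -10, -1, 0, 4]
  [-17, -14, -22, -13, -16, 0]
D(4):
  [0, -17, -5, 4, 1, -5]
  [-3, 0, -8, 1, -2, -8]
  [-1, -18, 0, 9, 0, 0]
  [-19, -36, -24, 0, -16, -9]
  [-11, -28, -10, -1, 0, 4]
  [-17, -14, -22, -13, -16, 0]
D(5):
  [0, -17, -5, 4, 1, 5]
  [-3, 0, -8, 1, -2, 2]
  [-1, -18, 0, 9, 0, 4]
  [-19, -36, -24, 0, -16, -9]
  [-11, -28, -10, -1, 0, 4]
  [-17, -14, -22, -13, -16, 0]
D(6):
  [0, -9, -5, 4, 1, 5]
  [-3, 0, -8, 1, -2, 2]
  [-1, -10, 0, 9, 0, 4]
  [-19, -23, -24, 0, -16, -9]
  [-11, -10, -10, -1, 0, 4]
  [-17, -14, -22, -13, -16, 0]
Answer: G*[5][4] = -1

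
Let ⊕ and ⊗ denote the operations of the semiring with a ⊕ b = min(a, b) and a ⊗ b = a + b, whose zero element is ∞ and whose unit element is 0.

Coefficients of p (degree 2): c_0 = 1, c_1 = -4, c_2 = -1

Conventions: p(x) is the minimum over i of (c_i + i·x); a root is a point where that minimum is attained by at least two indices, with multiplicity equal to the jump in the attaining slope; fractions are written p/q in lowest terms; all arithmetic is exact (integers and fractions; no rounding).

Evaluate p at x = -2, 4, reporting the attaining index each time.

p(-2) = min(1+0·(-2)=1, -4+1·(-2)=-6, -1+2·(-2)=-5) = -6 (attained by i=1)
p(4) = min(1+0·4=1, -4+1·4=0, -1+2·4=7) = 0 (attained by i=1)
Answer: p(-2) = -6; p(4) = 0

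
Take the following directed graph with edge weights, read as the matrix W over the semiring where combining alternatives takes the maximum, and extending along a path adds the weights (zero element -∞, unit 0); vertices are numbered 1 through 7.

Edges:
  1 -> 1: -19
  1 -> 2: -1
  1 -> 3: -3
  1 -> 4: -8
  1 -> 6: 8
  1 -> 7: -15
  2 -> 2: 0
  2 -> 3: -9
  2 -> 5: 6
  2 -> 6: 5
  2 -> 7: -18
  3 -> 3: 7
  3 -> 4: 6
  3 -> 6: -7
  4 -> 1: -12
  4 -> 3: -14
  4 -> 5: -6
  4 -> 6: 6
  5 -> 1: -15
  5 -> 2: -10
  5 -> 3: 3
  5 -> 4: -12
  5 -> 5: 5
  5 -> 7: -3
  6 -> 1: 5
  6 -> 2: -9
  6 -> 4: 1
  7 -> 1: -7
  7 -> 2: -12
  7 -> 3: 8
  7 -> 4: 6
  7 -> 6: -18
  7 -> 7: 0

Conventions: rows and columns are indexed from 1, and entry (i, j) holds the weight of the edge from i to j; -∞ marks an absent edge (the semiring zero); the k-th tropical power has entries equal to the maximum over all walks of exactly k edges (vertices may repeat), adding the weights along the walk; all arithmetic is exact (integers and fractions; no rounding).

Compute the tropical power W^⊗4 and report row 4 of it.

W^⊗2:
  [13, -1, 4, 9, 5, 4, -15]
  [10, 0, 9, 6, 11, 5, 3]
  [-2, -16, 14, 13, 0, 12, -∞]
  [11, -3, -3, 7, -1, -4, -9]
  [-10, -5, 10, 9, 10, -4, 2]
  [-11, 4, 2, -3, -3, 13, -10]
  [-6, -8, 15, 14, 0, 12, 0]
W^⊗3:
  [9, 12, 11, 10, 10, 21, 2]
  [10, 9, 16, 15, 16, 18, 8]
  [17, 3, 21, 20, 7, 19, -3]
  [1, 10, 8, 3, 4, 19, -4]
  [1, 0, 17, 16, 15, 15, 7]
  [18, 4, 9, 14, 10, 9, -6]
  [17, 3, 22, 21, 8, 20, 0]
W^⊗4:
  [26, 12, 18, 22, 18, 17, 7]
  [23, 9, 23, 22, 21, 21, 13]
  [24, 16, 28, 27, 14, 26, 4]
  [24, 10, 15, 20, 16, 15, 1]
  [20, 6, 24, 23, 20, 22, 12]
  [14, 17, 16, 15, 15, 26, 7]
  [25, 16, 29, 28, 15, 27, 5]
Answer: row 4 of W^⊗4 = [24, 10, 15, 20, 16, 15, 1]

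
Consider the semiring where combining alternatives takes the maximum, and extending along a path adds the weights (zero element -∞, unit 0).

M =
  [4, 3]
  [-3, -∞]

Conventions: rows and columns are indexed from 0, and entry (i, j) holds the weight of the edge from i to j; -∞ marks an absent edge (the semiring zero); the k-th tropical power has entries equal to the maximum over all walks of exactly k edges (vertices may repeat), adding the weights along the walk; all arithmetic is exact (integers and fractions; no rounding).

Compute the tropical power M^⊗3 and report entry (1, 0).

M^⊗2:
  [8, 7]
  [1, 0]
M^⊗3:
  [12, 11]
  [5, 4]
Key observation: the optimum is the walk 1->0->0->0, with weight (-3) + 4 + 4 = 5.
Optimal value attained by: walk 1->0->0->0.
Answer: (M^⊗3)[1][0] = 5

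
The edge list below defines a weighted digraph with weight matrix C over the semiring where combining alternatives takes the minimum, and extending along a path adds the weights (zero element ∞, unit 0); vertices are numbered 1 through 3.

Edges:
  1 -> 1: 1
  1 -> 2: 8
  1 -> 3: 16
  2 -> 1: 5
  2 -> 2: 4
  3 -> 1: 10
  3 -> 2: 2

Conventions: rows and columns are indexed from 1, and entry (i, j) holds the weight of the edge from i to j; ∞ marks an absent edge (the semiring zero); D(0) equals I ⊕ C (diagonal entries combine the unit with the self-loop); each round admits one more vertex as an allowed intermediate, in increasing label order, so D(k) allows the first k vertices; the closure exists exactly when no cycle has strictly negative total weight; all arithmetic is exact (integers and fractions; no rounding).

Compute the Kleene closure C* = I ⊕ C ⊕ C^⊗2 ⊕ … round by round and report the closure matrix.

D(0):
  [0, 8, 16]
  [5, 0, ∞]
  [10, 2, 0]
D(1):
  [0, 8, 16]
  [5, 0, 21]
  [10, 2, 0]
D(2):
  [0, 8, 16]
  [5, 0, 21]
  [7, 2, 0]
D(3):
  [0, 8, 16]
  [5, 0, 21]
  [7, 2, 0]
Answer: C* = [[0, 8, 16], [5, 0, 21], [7, 2, 0]]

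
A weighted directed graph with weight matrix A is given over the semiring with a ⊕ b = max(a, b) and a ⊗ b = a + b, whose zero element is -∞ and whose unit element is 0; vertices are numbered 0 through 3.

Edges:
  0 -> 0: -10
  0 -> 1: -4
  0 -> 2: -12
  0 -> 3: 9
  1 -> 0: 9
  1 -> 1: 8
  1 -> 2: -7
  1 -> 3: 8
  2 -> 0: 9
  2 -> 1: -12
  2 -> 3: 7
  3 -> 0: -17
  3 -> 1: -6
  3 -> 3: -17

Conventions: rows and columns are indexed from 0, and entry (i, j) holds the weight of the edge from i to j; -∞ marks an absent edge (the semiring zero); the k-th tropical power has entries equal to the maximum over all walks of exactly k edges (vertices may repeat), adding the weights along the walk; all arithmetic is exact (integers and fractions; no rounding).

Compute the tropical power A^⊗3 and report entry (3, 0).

A^⊗2:
  [5, 4, -11, 4]
  [17, 16, 1, 18]
  [-1, 5, -3, 18]
  [3, 2, -13, 2]
A^⊗3:
  [13, 12, -3, 14]
  [25, 24, 9, 26]
  [14, 13, -2, 13]
  [11, 10, -5, 12]
Key observation: the optimum is the walk 3->1->1->0, with weight (-6) + 8 + 9 = 11.
Optimal value attained by: walk 3->1->1->0.
Answer: (A^⊗3)[3][0] = 11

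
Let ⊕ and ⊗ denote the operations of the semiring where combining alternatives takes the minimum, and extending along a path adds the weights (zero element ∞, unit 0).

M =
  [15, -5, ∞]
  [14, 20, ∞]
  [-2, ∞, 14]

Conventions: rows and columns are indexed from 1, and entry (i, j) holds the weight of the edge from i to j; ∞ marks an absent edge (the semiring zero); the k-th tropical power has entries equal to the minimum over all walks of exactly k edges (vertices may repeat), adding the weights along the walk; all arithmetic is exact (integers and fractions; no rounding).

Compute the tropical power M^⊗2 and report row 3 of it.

M^⊗2:
  [9, 10, ∞]
  [29, 9, ∞]
  [12, -7, 28]
Answer: row 3 of M^⊗2 = [12, -7, 28]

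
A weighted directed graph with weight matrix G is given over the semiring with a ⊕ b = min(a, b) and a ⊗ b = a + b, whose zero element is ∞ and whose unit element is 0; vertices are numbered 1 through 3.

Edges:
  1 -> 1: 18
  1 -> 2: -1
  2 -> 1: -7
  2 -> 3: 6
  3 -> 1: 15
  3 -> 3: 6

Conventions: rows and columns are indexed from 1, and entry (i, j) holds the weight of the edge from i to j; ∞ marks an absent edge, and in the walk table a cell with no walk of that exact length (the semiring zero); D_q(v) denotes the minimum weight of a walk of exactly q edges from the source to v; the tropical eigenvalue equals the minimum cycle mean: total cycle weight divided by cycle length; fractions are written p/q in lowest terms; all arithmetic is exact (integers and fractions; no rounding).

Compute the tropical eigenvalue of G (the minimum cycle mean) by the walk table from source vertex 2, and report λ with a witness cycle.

q=0: [∞, 0, ∞]
q=1: [-7, ∞, 6]
q=2: [11, -8, 12]
q=3: [-15, 10, -2]
Optimal cycle mean attained by: cycle 1->2->1, total (-1) + (-7), length 2.
Answer: λ = -4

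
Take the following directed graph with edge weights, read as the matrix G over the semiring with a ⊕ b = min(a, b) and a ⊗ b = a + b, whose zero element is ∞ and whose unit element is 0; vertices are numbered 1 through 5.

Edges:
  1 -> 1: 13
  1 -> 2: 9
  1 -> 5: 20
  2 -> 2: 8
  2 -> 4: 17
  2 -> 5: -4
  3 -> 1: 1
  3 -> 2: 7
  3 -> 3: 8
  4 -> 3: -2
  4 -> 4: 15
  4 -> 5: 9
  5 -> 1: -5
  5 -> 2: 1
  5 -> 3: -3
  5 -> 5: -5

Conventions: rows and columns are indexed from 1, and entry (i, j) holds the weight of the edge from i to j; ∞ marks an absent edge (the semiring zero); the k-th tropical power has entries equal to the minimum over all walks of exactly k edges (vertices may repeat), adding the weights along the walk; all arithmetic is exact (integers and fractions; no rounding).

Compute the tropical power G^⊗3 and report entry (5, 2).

G^⊗2:
  [15, 17, 17, 26, 5]
  [-9, -3, -7, 25, -9]
  [9, 10, 16, 24, 3]
  [-1, 5, 6, 30, 4]
  [-10, -4, -8, 18, -10]
G^⊗3:
  [0, 6, 2, 34, 0]
  [-14, -8, -12, 14, -14]
  [-2, 4, 0, 27, -2]
  [-1, 5, 1, 22, -1]
  [-15, -9, -13, 13, -15]
Key observation: the optimum is the walk 5->5->5->2, with weight (-5) + (-5) + 1 = -9.
Optimal value attained by: walk 5->5->5->2.
Answer: (G^⊗3)[5][2] = -9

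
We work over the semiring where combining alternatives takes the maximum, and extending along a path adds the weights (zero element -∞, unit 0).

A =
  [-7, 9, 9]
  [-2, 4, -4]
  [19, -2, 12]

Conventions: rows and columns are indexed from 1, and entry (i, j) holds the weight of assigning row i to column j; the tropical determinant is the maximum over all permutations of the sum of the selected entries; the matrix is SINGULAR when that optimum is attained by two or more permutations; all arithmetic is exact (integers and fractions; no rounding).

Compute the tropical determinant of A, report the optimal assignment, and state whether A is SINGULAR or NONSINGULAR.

σ = (1, 2, 3): (-7) + 4 + 12 = 9
σ = (1, 3, 2): (-7) + (-4) + (-2) = -13
σ = (2, 1, 3): 9 + (-2) + 12 = 19
σ = (2, 3, 1): 9 + (-4) + 19 = 24
σ = (3, 1, 2): 9 + (-2) + (-2) = 5
σ = (3, 2, 1): 9 + 4 + 19 = 32
Optimal value attained by: σ = (3, 2, 1).
Answer: det⊕(A) = 32; verdict: NONSINGULAR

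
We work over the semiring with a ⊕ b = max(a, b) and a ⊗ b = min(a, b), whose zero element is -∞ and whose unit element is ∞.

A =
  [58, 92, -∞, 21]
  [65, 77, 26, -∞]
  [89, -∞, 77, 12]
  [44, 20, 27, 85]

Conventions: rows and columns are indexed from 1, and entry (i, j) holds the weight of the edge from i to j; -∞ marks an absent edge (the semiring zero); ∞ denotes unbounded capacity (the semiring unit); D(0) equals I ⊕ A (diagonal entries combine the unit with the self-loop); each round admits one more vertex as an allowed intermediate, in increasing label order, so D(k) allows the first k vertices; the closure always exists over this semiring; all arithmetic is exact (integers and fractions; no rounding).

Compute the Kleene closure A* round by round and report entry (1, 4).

D(0):
  [∞, 92, -∞, 21]
  [65, ∞, 26, -∞]
  [89, -∞, ∞, 12]
  [44, 20, 27, ∞]
D(1):
  [∞, 92, -∞, 21]
  [65, ∞, 26, 21]
  [89, 89, ∞, 21]
  [44, 44, 27, ∞]
D(2):
  [∞, 92, 26, 21]
  [65, ∞, 26, 21]
  [89, 89, ∞, 21]
  [44, 44, 27, ∞]
D(3):
  [∞, 92, 26, 21]
  [65, ∞, 26, 21]
  [89, 89, ∞, 21]
  [44, 44, 27, ∞]
D(4):
  [∞, 92, 26, 21]
  [65, ∞, 26, 21]
  [89, 89, ∞, 21]
  [44, 44, 27, ∞]
Answer: A*[1][4] = 21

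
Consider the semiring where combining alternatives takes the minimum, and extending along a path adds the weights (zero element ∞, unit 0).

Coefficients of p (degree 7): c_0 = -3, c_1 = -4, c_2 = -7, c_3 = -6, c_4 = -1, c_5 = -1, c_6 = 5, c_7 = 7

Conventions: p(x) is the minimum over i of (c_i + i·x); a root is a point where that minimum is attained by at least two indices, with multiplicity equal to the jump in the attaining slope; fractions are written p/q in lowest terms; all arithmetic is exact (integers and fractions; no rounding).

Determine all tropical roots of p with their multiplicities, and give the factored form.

hull edge (i=0, c=-3) to (i=2, c=-7): slope -2, span 2
hull edge (i=2, c=-7) to (i=3, c=-6): slope 1, span 1
hull edge (i=3, c=-6) to (i=5, c=-1): slope 5/2, span 2
hull edge (i=5, c=-1) to (i=7, c=7): slope 4, span 2
Factored form: p(x) = 7 ⊗ (x ⊕ (-4)) ⊗ (x ⊕ (-4)) ⊗ (x ⊕ (-5/2)) ⊗ (x ⊕ (-5/2)) ⊗ (x ⊕ (-1)) ⊗ (x ⊕ 2) ⊗ (x ⊕ 2)
Answer: roots = -4 (mult 2), -5/2 (mult 2), -1 (mult 1), 2 (mult 2)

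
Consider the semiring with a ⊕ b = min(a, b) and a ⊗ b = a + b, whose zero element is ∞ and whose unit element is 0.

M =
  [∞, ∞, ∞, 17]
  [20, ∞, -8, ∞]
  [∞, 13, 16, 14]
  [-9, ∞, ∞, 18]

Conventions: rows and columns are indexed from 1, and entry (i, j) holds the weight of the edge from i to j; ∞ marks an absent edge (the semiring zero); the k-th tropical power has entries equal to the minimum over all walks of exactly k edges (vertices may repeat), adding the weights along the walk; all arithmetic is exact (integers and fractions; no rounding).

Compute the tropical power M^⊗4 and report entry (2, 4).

M^⊗2:
  [8, ∞, ∞, 35]
  [∞, 5, 8, 6]
  [5, 29, 5, 30]
  [9, ∞, ∞, 8]
M^⊗3:
  [26, ∞, ∞, 25]
  [-3, 21, -3, 22]
  [21, 18, 21, 19]
  [-1, ∞, ∞, 26]
M^⊗4:
  [16, ∞, ∞, 43]
  [13, 10, 13, 11]
  [10, 34, 10, 35]
  [17, ∞, ∞, 16]
Key observation: the optimum is the walk 2->3->2->3->4, with weight (-8) + 13 + (-8) + 14 = 11.
Optimal value attained by: walk 2->3->2->3->4.
Answer: (M^⊗4)[2][4] = 11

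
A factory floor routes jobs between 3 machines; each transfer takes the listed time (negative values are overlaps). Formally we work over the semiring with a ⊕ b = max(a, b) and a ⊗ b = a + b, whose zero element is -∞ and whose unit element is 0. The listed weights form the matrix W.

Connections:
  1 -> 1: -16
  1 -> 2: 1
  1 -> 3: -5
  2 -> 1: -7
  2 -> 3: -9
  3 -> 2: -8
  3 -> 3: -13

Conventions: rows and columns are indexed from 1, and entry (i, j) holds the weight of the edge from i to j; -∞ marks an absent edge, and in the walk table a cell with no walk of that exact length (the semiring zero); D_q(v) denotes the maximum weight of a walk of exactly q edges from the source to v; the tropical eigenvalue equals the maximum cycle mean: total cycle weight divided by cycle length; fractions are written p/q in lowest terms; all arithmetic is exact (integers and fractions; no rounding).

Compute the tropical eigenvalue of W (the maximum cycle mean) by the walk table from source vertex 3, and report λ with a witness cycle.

q=0: [-∞, -∞, 0]
q=1: [-∞, -8, -13]
q=2: [-15, -21, -17]
q=3: [-28, -14, -20]
Optimal cycle mean attained by: cycle 1->2->1, total 1 + (-7), length 2.
Answer: λ = -3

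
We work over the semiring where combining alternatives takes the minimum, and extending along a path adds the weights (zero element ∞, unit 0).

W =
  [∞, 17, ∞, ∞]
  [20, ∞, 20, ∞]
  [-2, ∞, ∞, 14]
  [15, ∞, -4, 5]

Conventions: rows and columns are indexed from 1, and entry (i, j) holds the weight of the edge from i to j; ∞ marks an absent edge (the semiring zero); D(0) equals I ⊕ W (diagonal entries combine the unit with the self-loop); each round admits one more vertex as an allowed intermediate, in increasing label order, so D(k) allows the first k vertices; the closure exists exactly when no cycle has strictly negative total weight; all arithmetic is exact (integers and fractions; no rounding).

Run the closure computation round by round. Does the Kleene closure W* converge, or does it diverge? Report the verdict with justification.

D(0):
  [0, 17, ∞, ∞]
  [20, 0, 20, ∞]
  [-2, ∞, 0, 14]
  [15, ∞, -4, 0]
D(1):
  [0, 17, ∞, ∞]
  [20, 0, 20, ∞]
  [-2, 15, 0, 14]
  [15, 32, -4, 0]
D(2):
  [0, 17, 37, ∞]
  [20, 0, 20, ∞]
  [-2, 15, 0, 14]
  [15, 32, -4, 0]
D(3):
  [0, 17, 37, 51]
  [18, 0, 20, 34]
  [-2, 15, 0, 14]
  [-6, 11, -4, 0]
D(4):
  [0, 17, 37, 51]
  [18, 0, 20, 34]
  [-2, 15, 0, 14]
  [-6, 11, -4, 0]
Key observation: every diagonal entry stays at the unit through all rounds, so no improving cycle exists.
Answer: CONVERGES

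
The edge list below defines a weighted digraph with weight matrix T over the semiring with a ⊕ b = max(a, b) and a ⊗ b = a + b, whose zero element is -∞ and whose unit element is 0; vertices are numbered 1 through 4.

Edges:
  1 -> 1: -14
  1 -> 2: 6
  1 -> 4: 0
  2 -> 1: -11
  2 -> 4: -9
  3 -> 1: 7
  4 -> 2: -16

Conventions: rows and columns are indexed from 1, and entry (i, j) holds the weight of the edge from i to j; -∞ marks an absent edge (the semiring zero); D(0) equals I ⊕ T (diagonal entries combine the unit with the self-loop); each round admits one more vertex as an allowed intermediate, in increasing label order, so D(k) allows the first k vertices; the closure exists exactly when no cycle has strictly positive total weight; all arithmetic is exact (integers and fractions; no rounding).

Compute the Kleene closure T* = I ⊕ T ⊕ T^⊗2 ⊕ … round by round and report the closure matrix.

D(0):
  [0, 6, -∞, 0]
  [-11, 0, -∞, -9]
  [7, -∞, 0, -∞]
  [-∞, -16, -∞, 0]
D(1):
  [0, 6, -∞, 0]
  [-11, 0, -∞, -9]
  [7, 13, 0, 7]
  [-∞, -16, -∞, 0]
D(2):
  [0, 6, -∞, 0]
  [-11, 0, -∞, -9]
  [7, 13, 0, 7]
  [-27, -16, -∞, 0]
D(3):
  [0, 6, -∞, 0]
  [-11, 0, -∞, -9]
  [7, 13, 0, 7]
  [-27, -16, -∞, 0]
D(4):
  [0, 6, -∞, 0]
  [-11, 0, -∞, -9]
  [7, 13, 0, 7]
  [-27, -16, -∞, 0]
Answer: T* = [[0, 6, -∞, 0], [-11, 0, -∞, -9], [7, 13, 0, 7], [-27, -16, -∞, 0]]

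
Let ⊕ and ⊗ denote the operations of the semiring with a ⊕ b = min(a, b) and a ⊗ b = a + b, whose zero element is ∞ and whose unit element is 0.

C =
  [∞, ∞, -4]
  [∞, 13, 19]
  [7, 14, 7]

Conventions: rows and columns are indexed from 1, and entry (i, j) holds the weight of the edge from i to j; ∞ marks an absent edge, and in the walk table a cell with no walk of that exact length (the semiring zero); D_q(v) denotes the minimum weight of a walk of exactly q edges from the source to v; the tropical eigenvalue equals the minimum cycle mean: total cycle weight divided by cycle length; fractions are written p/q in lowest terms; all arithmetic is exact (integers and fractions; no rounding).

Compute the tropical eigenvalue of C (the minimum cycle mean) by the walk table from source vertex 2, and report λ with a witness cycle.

q=0: [∞, 0, ∞]
q=1: [∞, 13, 19]
q=2: [26, 26, 26]
q=3: [33, 39, 22]
Optimal cycle mean attained by: cycle 1->3->1, total (-4) + 7, length 2.
Answer: λ = 3/2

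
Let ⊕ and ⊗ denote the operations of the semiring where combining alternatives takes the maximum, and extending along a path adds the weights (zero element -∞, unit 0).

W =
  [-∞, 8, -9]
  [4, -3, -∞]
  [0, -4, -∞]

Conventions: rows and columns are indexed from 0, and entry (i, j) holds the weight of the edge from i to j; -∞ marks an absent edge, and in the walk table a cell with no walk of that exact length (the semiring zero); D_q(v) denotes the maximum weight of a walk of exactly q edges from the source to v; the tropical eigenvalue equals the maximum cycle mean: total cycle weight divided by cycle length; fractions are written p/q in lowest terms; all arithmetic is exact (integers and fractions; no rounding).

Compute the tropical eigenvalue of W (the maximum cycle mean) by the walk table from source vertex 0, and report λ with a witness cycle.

q=0: [0, -∞, -∞]
q=1: [-∞, 8, -9]
q=2: [12, 5, -∞]
q=3: [9, 20, 3]
Optimal cycle mean attained by: cycle 0->1->0, total 8 + 4, length 2.
Answer: λ = 6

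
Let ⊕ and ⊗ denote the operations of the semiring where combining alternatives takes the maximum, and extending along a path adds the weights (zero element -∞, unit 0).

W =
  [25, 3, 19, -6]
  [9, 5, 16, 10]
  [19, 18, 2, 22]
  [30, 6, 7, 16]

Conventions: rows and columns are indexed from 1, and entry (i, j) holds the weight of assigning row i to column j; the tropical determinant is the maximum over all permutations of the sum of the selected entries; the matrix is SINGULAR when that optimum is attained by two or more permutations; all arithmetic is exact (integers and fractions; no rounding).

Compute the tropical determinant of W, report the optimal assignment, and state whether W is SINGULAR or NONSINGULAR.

σ = (1, 2, 3, 4): 25 + 5 + 2 + 16 = 48
σ = (1, 2, 4, 3): 25 + 5 + 22 + 7 = 59
σ = (1, 3, 2, 4): 25 + 16 + 18 + 16 = 75
σ = (1, 3, 4, 2): 25 + 16 + 22 + 6 = 69
σ = (1, 4, 2, 3): 25 + 10 + 18 + 7 = 60
σ = (1, 4, 3, 2): 25 + 10 + 2 + 6 = 43
σ = (2, 1, 3, 4): 3 + 9 + 2 + 16 = 30
σ = (2, 1, 4, 3): 3 + 9 + 22 + 7 = 41
σ = (2, 3, 1, 4): 3 + 16 + 19 + 16 = 54
σ = (2, 3, 4, 1): 3 + 16 + 22 + 30 = 71
σ = (2, 4, 1, 3): 3 + 10 + 19 + 7 = 39
σ = (2, 4, 3, 1): 3 + 10 + 2 + 30 = 45
σ = (3, 1, 2, 4): 19 + 9 + 18 + 16 = 62
σ = (3, 1, 4, 2): 19 + 9 + 22 + 6 = 56
σ = (3, 2, 1, 4): 19 + 5 + 19 + 16 = 59
σ = (3, 2, 4, 1): 19 + 5 + 22 + 30 = 76
σ = (3, 4, 1, 2): 19 + 10 + 19 + 6 = 54
σ = (3, 4, 2, 1): 19 + 10 + 18 + 30 = 77
σ = (4, 1, 2, 3): (-6) + 9 + 18 + 7 = 28
σ = (4, 1, 3, 2): (-6) + 9 + 2 + 6 = 11
σ = (4, 2, 1, 3): (-6) + 5 + 19 + 7 = 25
σ = (4, 2, 3, 1): (-6) + 5 + 2 + 30 = 31
σ = (4, 3, 1, 2): (-6) + 16 + 19 + 6 = 35
σ = (4, 3, 2, 1): (-6) + 16 + 18 + 30 = 58
Optimal value attained by: σ = (3, 4, 2, 1).
Answer: det⊕(W) = 77; verdict: NONSINGULAR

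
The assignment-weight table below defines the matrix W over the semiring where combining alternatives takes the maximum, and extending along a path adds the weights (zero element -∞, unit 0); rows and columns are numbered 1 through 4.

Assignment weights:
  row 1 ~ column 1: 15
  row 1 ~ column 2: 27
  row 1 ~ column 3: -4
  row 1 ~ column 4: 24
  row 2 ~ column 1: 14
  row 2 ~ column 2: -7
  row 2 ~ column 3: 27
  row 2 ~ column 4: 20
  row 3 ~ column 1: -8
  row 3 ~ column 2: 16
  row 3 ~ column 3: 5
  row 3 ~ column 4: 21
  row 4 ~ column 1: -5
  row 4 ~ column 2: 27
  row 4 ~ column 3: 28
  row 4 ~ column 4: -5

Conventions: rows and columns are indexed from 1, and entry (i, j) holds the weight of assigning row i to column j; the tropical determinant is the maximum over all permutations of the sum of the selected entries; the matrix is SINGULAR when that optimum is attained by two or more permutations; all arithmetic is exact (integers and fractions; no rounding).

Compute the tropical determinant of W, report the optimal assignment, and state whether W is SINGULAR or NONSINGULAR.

σ = (1, 2, 3, 4): 15 + (-7) + 5 + (-5) = 8
σ = (1, 2, 4, 3): 15 + (-7) + 21 + 28 = 57
σ = (1, 3, 2, 4): 15 + 27 + 16 + (-5) = 53
σ = (1, 3, 4, 2): 15 + 27 + 21 + 27 = 90
σ = (1, 4, 2, 3): 15 + 20 + 16 + 28 = 79
σ = (1, 4, 3, 2): 15 + 20 + 5 + 27 = 67
σ = (2, 1, 3, 4): 27 + 14 + 5 + (-5) = 41
σ = (2, 1, 4, 3): 27 + 14 + 21 + 28 = 90
σ = (2, 3, 1, 4): 27 + 27 + (-8) + (-5) = 41
σ = (2, 3, 4, 1): 27 + 27 + 21 + (-5) = 70
σ = (2, 4, 1, 3): 27 + 20 + (-8) + 28 = 67
σ = (2, 4, 3, 1): 27 + 20 + 5 + (-5) = 47
σ = (3, 1, 2, 4): (-4) + 14 + 16 + (-5) = 21
σ = (3, 1, 4, 2): (-4) + 14 + 21 + 27 = 58
σ = (3, 2, 1, 4): (-4) + (-7) + (-8) + (-5) = -24
σ = (3, 2, 4, 1): (-4) + (-7) + 21 + (-5) = 5
σ = (3, 4, 1, 2): (-4) + 20 + (-8) + 27 = 35
σ = (3, 4, 2, 1): (-4) + 20 + 16 + (-5) = 27
σ = (4, 1, 2, 3): 24 + 14 + 16 + 28 = 82
σ = (4, 1, 3, 2): 24 + 14 + 5 + 27 = 70
σ = (4, 2, 1, 3): 24 + (-7) + (-8) + 28 = 37
σ = (4, 2, 3, 1): 24 + (-7) + 5 + (-5) = 17
σ = (4, 3, 1, 2): 24 + 27 + (-8) + 27 = 70
σ = (4, 3, 2, 1): 24 + 27 + 16 + (-5) = 62
Optimal value attained by: σ = (1, 3, 4, 2).
Answer: det⊕(W) = 90; verdict: SINGULAR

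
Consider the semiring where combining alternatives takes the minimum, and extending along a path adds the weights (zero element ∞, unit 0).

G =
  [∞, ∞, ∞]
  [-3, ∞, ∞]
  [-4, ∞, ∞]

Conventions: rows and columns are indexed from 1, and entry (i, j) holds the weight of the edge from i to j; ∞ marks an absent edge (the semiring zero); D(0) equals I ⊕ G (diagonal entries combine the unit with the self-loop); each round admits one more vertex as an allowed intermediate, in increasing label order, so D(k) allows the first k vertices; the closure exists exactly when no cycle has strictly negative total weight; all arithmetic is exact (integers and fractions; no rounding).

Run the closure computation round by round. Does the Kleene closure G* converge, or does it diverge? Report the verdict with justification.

D(0):
  [0, ∞, ∞]
  [-3, 0, ∞]
  [-4, ∞, 0]
D(1):
  [0, ∞, ∞]
  [-3, 0, ∞]
  [-4, ∞, 0]
D(2):
  [0, ∞, ∞]
  [-3, 0, ∞]
  [-4, ∞, 0]
D(3):
  [0, ∞, ∞]
  [-3, 0, ∞]
  [-4, ∞, 0]
Key observation: every diagonal entry stays at the unit through all rounds, so no improving cycle exists.
Answer: CONVERGES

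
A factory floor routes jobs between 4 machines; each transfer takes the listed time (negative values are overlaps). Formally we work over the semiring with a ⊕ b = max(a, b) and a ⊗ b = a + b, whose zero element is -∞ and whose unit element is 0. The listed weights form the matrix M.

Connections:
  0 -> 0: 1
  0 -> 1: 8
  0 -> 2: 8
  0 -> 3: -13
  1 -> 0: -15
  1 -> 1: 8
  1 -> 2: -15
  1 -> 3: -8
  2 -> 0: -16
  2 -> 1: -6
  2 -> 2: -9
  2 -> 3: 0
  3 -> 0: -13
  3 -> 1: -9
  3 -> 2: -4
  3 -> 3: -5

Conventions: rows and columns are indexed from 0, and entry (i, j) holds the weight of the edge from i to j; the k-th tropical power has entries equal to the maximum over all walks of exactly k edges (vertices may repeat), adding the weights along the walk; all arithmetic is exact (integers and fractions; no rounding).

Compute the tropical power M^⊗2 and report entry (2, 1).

M^⊗2:
  [2, 16, 9, 8]
  [-7, 16, -7, 0]
  [-13, 2, -4, -5]
  [-12, -1, -5, -4]
Key observation: the optimum is the walk 2->1->1, with weight (-6) + 8 = 2.
Optimal value attained by: walk 2->1->1.
Answer: (M^⊗2)[2][1] = 2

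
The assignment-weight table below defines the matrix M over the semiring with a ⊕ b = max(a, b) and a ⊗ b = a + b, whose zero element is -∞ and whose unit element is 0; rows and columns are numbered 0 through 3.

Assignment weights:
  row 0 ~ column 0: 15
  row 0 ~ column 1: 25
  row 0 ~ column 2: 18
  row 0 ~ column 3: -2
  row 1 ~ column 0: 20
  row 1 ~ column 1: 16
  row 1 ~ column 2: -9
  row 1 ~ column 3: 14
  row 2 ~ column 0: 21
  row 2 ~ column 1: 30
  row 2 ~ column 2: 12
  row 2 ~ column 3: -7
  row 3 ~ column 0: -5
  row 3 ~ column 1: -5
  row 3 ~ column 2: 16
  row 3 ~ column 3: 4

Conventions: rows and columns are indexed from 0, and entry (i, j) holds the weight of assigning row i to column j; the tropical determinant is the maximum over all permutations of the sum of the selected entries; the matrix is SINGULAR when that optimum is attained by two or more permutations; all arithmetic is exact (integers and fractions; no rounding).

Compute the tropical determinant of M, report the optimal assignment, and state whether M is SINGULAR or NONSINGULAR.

σ = (0, 1, 2, 3): 15 + 16 + 12 + 4 = 47
σ = (0, 1, 3, 2): 15 + 16 + (-7) + 16 = 40
σ = (0, 2, 1, 3): 15 + (-9) + 30 + 4 = 40
σ = (0, 2, 3, 1): 15 + (-9) + (-7) + (-5) = -6
σ = (0, 3, 1, 2): 15 + 14 + 30 + 16 = 75
σ = (0, 3, 2, 1): 15 + 14 + 12 + (-5) = 36
σ = (1, 0, 2, 3): 25 + 20 + 12 + 4 = 61
σ = (1, 0, 3, 2): 25 + 20 + (-7) + 16 = 54
σ = (1, 2, 0, 3): 25 + (-9) + 21 + 4 = 41
σ = (1, 2, 3, 0): 25 + (-9) + (-7) + (-5) = 4
σ = (1, 3, 0, 2): 25 + 14 + 21 + 16 = 76
σ = (1, 3, 2, 0): 25 + 14 + 12 + (-5) = 46
σ = (2, 0, 1, 3): 18 + 20 + 30 + 4 = 72
σ = (2, 0, 3, 1): 18 + 20 + (-7) + (-5) = 26
σ = (2, 1, 0, 3): 18 + 16 + 21 + 4 = 59
σ = (2, 1, 3, 0): 18 + 16 + (-7) + (-5) = 22
σ = (2, 3, 0, 1): 18 + 14 + 21 + (-5) = 48
σ = (2, 3, 1, 0): 18 + 14 + 30 + (-5) = 57
σ = (3, 0, 1, 2): (-2) + 20 + 30 + 16 = 64
σ = (3, 0, 2, 1): (-2) + 20 + 12 + (-5) = 25
σ = (3, 1, 0, 2): (-2) + 16 + 21 + 16 = 51
σ = (3, 1, 2, 0): (-2) + 16 + 12 + (-5) = 21
σ = (3, 2, 0, 1): (-2) + (-9) + 21 + (-5) = 5
σ = (3, 2, 1, 0): (-2) + (-9) + 30 + (-5) = 14
Optimal value attained by: σ = (1, 3, 0, 2).
Answer: det⊕(M) = 76; verdict: NONSINGULAR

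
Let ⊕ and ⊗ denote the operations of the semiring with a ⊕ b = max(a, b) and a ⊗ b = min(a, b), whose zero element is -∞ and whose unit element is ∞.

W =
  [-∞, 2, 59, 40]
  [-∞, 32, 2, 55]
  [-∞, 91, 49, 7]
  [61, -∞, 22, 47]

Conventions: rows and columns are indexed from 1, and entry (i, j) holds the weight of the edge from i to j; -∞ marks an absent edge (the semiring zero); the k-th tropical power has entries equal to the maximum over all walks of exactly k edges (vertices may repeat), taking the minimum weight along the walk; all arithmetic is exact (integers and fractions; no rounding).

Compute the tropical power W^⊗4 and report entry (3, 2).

W^⊗2:
  [40, 59, 49, 40]
  [55, 32, 22, 47]
  [7, 49, 49, 55]
  [47, 22, 59, 47]
W^⊗3:
  [40, 49, 49, 55]
  [47, 32, 55, 47]
  [55, 49, 49, 49]
  [47, 59, 49, 47]
W^⊗4:
  [55, 49, 49, 49]
  [47, 55, 49, 47]
  [49, 49, 55, 49]
  [47, 49, 49, 55]
Key observation: the optimum is the walk 3->3->3->3->2, with weight 49 min 49 min 49 min 91 = 49.
Optimal value attained by: walk 3->3->3->3->2.
Answer: (W^⊗4)[3][2] = 49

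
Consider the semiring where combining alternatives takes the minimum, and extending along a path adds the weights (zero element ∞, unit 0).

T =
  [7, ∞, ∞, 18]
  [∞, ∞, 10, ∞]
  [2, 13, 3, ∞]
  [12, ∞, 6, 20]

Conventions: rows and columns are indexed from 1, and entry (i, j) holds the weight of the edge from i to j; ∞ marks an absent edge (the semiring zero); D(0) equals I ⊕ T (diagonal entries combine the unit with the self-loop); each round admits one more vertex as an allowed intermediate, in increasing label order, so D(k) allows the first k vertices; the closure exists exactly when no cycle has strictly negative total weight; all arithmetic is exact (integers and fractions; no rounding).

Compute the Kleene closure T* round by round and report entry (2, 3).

D(0):
  [0, ∞, ∞, 18]
  [∞, 0, 10, ∞]
  [2, 13, 0, ∞]
  [12, ∞, 6, 0]
D(1):
  [0, ∞, ∞, 18]
  [∞, 0, 10, ∞]
  [2, 13, 0, 20]
  [12, ∞, 6, 0]
D(2):
  [0, ∞, ∞, 18]
  [∞, 0, 10, ∞]
  [2, 13, 0, 20]
  [12, ∞, 6, 0]
D(3):
  [0, ∞, ∞, 18]
  [12, 0, 10, 30]
  [2, 13, 0, 20]
  [8, 19, 6, 0]
D(4):
  [0, 37, 24, 18]
  [12, 0, 10, 30]
  [2, 13, 0, 20]
  [8, 19, 6, 0]
Answer: T*[2][3] = 10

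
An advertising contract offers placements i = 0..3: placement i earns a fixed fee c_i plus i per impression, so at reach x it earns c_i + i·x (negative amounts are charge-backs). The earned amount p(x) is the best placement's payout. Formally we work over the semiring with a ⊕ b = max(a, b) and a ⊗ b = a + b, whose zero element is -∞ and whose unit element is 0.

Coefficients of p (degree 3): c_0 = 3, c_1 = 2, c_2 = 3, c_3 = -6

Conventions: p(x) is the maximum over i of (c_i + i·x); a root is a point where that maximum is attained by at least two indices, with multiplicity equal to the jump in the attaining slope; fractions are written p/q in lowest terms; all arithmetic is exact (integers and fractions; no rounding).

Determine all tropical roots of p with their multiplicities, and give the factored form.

hull edge (i=0, c=3) to (i=2, c=3): slope 0, span 2
hull edge (i=2, c=3) to (i=3, c=-6): slope -9, span 1
Factored form: p(x) = -6 ⊗ (x ⊕ 0) ⊗ (x ⊕ 0) ⊗ (x ⊕ 9)
Answer: roots = 0 (mult 2), 9 (mult 1)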